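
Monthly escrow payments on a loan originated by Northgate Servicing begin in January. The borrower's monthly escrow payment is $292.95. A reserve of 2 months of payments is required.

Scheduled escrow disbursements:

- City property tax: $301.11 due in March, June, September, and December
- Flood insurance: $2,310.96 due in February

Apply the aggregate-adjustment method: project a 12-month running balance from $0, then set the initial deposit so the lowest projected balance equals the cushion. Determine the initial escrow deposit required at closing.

Cushion = 2 × $292.95 = $585.90
Trial balance (start $0, +$292.95 each month, − disbursements):
  Jan: +$292.95 → $292.95
  Feb: +$292.95 − $2,310.96 → -$1,725.06
  Mar: +$292.95 − $301.11 → -$1,733.22
  Apr: +$292.95 → -$1,440.27
  May: +$292.95 → -$1,147.32
  Jun: +$292.95 − $301.11 → -$1,155.48
  Jul: +$292.95 → -$862.53
  Aug: +$292.95 → -$569.58
  Sep: +$292.95 − $301.11 → -$577.74
  Oct: +$292.95 → -$284.79
  Nov: +$292.95 → $8.16
  Dec: +$292.95 − $301.11 → $0.00
Lowest trial balance = -$1,733.22 (Mar)
Initial deposit = cushion − low point = $585.90 − (-$1,733.22) = $2,319.12

$2,319.12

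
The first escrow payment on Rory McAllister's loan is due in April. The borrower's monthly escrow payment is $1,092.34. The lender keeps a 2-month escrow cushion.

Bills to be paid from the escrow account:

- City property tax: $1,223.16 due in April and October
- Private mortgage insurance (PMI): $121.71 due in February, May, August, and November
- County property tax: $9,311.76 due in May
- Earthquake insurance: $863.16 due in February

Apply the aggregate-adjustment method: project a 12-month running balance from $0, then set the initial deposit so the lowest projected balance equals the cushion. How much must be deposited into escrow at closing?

Cushion = 2 × $1,092.34 = $2,184.68
Trial balance (start $0, +$1,092.34 each month, − disbursements):
  Apr: +$1,092.34 − $1,223.16 → -$130.82
  May: +$1,092.34 − $9,433.47 → -$8,471.95
  Jun: +$1,092.34 → -$7,379.61
  Jul: +$1,092.34 → -$6,287.27
  Aug: +$1,092.34 − $121.71 → -$5,316.64
  Sep: +$1,092.34 → -$4,224.30
  Oct: +$1,092.34 − $1,223.16 → -$4,355.12
  Nov: +$1,092.34 − $121.71 → -$3,384.49
  Dec: +$1,092.34 → -$2,292.15
  Jan: +$1,092.34 → -$1,199.81
  Feb: +$1,092.34 − $984.87 → -$1,092.34
  Mar: +$1,092.34 → $0.00
Lowest trial balance = -$8,471.95 (May)
Initial deposit = cushion − low point = $2,184.68 − (-$8,471.95) = $10,656.63

$10,656.63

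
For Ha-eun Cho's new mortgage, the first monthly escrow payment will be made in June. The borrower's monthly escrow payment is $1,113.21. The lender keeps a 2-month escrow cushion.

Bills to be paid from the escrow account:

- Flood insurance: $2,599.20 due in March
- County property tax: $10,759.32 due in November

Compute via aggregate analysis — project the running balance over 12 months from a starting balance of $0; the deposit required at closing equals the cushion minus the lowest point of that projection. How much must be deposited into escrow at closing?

$6,306.48

Cushion = 2 × $1,113.21 = $2,226.42
Trial balance (start $0, +$1,113.21 each month, − disbursements):
  Jun: +$1,113.21 → $1,113.21
  Jul: +$1,113.21 → $2,226.42
  Aug: +$1,113.21 → $3,339.63
  Sep: +$1,113.21 → $4,452.84
  Oct: +$1,113.21 → $5,566.05
  Nov: +$1,113.21 − $10,759.32 → -$4,080.06
  Dec: +$1,113.21 → -$2,966.85
  Jan: +$1,113.21 → -$1,853.64
  Feb: +$1,113.21 → -$740.43
  Mar: +$1,113.21 − $2,599.20 → -$2,226.42
  Apr: +$1,113.21 → -$1,113.21
  May: +$1,113.21 → $0.00
Lowest trial balance = -$4,080.06 (Nov)
Initial deposit = cushion − low point = $2,226.42 − (-$4,080.06) = $6,306.48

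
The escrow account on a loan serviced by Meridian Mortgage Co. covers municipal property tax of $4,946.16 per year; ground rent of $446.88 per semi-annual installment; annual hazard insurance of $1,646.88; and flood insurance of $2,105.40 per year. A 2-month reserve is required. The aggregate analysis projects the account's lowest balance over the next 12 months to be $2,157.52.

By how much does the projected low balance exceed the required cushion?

Municipal property tax = $4,946.16/yr
Ground rent = $446.88 × 2 = $893.76/yr
Hazard insurance = $1,646.88/yr
Flood insurance = $2,105.40/yr
Combined annual = $4,946.16 + $893.76 + $1,646.88 + $2,105.40 = $9,592.20
Per month = $9,592.20 ÷ 12 = $799.35
Required reserve = 2 × $799.35 = $1,598.70
Surplus = $2,157.52 − $1,598.70 = $558.82

$558.82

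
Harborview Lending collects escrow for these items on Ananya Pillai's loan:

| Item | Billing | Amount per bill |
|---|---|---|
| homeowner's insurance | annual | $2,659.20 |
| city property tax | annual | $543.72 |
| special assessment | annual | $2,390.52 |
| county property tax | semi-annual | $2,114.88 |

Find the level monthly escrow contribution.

Homeowner's insurance = $2,659.20/yr
City property tax = $543.72/yr
Special assessment = $2,390.52/yr
County property tax = $2,114.88 × 2 = $4,229.76/yr
Total per year = $2,659.20 + $543.72 + $2,390.52 + $4,229.76 = $9,823.20
Base monthly escrow = $9,823.20 ÷ 12 = $818.60

$818.60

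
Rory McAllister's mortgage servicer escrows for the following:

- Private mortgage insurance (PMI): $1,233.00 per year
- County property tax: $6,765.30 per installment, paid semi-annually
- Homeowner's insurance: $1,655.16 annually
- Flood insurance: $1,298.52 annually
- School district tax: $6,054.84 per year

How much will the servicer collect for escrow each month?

Private mortgage insurance (PMI) — $1,233.00/yr
County property tax — $6,765.30 × 2 = $13,530.60/yr
Homeowner's insurance — $1,655.16/yr
Flood insurance — $1,298.52/yr
School district tax — $6,054.84/yr
Combined annual = $1,233.00 + $13,530.60 + $1,655.16 + $1,298.52 + $6,054.84 = $23,772.12
Monthly escrow = $23,772.12 / 12 = $1,981.01

$1,981.01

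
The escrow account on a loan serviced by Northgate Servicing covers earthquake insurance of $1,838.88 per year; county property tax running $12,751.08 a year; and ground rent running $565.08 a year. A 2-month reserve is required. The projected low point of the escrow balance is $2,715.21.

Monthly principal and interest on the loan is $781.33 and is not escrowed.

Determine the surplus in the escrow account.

$189.37

Earthquake insurance = $1,838.88
County property tax = $12,751.08
Ground rent = $565.08
Annual escrow total = $1,838.88 + $12,751.08 + $565.08 = $15,155.04
Monthly = $15,155.04 ÷ 12 = $1,262.92
Cushion = 2 × $1,262.92 = $2,525.84
Excess over cushion: $2,715.21 − $2,525.84 = $189.37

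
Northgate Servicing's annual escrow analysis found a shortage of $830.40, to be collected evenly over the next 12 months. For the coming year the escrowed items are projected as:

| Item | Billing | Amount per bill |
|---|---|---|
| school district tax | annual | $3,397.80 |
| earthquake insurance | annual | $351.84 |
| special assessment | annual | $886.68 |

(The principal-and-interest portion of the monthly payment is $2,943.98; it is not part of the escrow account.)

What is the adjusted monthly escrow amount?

School district tax — $3,397.80
Earthquake insurance — $351.84
Special assessment — $886.68
Annual escrow total = $4,636.32
Monthly escrow = $4,636.32 / 12 = $386.36
Shortage spread = $830.40 / 12 = $69.20/mo
New monthly escrow = $386.36 + $69.20 = $455.56

$455.56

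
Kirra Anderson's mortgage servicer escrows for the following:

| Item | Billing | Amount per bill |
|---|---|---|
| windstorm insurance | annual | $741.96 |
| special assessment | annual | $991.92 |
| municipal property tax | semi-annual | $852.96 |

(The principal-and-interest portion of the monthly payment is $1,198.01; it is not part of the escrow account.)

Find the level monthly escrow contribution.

$286.65

Windstorm insurance = $741.96
Special assessment = $991.92
Municipal property tax = $852.96 × 2 = $1,705.92
Yearly total = $3,439.80
Monthly escrow = $3,439.80 / 12 = $286.65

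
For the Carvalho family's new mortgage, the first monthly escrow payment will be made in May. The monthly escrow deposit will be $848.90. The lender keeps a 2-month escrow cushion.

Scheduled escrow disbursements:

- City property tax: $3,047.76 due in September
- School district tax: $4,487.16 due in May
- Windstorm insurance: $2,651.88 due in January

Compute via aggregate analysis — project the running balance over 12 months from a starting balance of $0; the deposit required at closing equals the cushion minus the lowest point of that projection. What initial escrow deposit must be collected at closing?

$5,336.06

Cushion = 2 × $848.90 = $1,697.80
Trial balance (start $0, +$848.90 each month, − disbursements):
  May: +$848.90 − $4,487.16 → -$3,638.26
  Jun: +$848.90 → -$2,789.36
  Jul: +$848.90 → -$1,940.46
  Aug: +$848.90 → -$1,091.56
  Sep: +$848.90 − $3,047.76 → -$3,290.42
  Oct: +$848.90 → -$2,441.52
  Nov: +$848.90 → -$1,592.62
  Dec: +$848.90 → -$743.72
  Jan: +$848.90 − $2,651.88 → -$2,546.70
  Feb: +$848.90 → -$1,697.80
  Mar: +$848.90 → -$848.90
  Apr: +$848.90 → $0.00
Lowest trial balance = -$3,638.26 (May)
Initial deposit = cushion − low point = $1,697.80 − (-$3,638.26) = $5,336.06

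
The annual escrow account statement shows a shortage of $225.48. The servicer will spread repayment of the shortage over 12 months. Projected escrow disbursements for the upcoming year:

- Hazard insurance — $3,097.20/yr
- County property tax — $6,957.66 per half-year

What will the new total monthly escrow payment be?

$1,436.50

Hazard insurance — $3,097.20
County property tax — $6,957.66 × 2 = $13,915.32
Yearly total = $3,097.20 + $13,915.32 = $17,012.52
Monthly escrow = $17,012.52 / 12 = $1,417.71
Shortage spread = $225.48 / 12 = $18.79/mo
Adjusted monthly = $1,417.71 + $18.79 = $1,436.50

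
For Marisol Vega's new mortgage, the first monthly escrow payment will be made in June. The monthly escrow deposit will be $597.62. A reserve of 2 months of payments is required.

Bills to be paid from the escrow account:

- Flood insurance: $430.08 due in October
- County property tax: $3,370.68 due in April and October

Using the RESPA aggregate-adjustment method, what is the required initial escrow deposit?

$2,007.90

Cushion = 2 × $597.62 = $1,195.24
Trial balance (start $0, +$597.62 each month, − disbursements):
  Jun: +$597.62 → $597.62
  Jul: +$597.62 → $1,195.24
  Aug: +$597.62 → $1,792.86
  Sep: +$597.62 → $2,390.48
  Oct: +$597.62 − $3,800.76 → -$812.66
  Nov: +$597.62 → -$215.04
  Dec: +$597.62 → $382.58
  Jan: +$597.62 → $980.20
  Feb: +$597.62 → $1,577.82
  Mar: +$597.62 → $2,175.44
  Apr: +$597.62 − $3,370.68 → -$597.62
  May: +$597.62 → $0.00
Lowest trial balance = -$812.66 (Oct)
Initial deposit = cushion − low point = $1,195.24 − (-$812.66) = $2,007.90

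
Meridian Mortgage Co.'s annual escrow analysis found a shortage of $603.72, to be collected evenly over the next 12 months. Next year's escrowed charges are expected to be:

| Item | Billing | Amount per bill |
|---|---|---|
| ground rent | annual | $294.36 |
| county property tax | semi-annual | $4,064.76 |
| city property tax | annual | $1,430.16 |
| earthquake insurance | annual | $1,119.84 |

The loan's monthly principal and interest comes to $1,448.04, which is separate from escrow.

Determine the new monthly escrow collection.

Ground rent: $294.36/yr
County property tax: $4,064.76 × 2 = $8,129.52/yr
City property tax: $1,430.16/yr
Earthquake insurance: $1,119.84/yr
Combined annual = $10,973.88
Per month = $10,973.88 ÷ 12 = $914.49
Monthly shortage recovery: $603.72 ÷ 12 = $50.31
New monthly escrow = $914.49 + $50.31 = $964.80

$964.80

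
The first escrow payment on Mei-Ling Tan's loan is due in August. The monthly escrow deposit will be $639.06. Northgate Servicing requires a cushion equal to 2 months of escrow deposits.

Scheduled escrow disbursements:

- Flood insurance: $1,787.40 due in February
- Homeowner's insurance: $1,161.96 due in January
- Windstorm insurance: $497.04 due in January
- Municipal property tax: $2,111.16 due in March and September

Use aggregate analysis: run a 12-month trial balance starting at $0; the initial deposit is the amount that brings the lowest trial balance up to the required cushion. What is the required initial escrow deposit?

Cushion = 2 × $639.06 = $1,278.12
Trial balance (start $0, +$639.06 each month, − disbursements):
  Aug: +$639.06 → $639.06
  Sep: +$639.06 − $2,111.16 → -$833.04
  Oct: +$639.06 → -$193.98
  Nov: +$639.06 → $445.08
  Dec: +$639.06 → $1,084.14
  Jan: +$639.06 − $1,659.00 → $64.20
  Feb: +$639.06 − $1,787.40 → -$1,084.14
  Mar: +$639.06 − $2,111.16 → -$2,556.24
  Apr: +$639.06 → -$1,917.18
  May: +$639.06 → -$1,278.12
  Jun: +$639.06 → -$639.06
  Jul: +$639.06 → $0.00
Lowest trial balance = -$2,556.24 (Mar)
Initial deposit = cushion − low point = $1,278.12 − (-$2,556.24) = $3,834.36

$3,834.36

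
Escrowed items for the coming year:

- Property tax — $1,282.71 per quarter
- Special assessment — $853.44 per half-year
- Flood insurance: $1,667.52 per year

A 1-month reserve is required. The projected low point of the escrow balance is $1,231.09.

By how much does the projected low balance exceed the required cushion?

Property tax — $1,282.71 × 4 = $5,130.84 annually
Special assessment — $853.44 × 2 = $1,706.88 annually
Flood insurance — $1,667.52 annually
Annual escrow total = $5,130.84 + $1,706.88 + $1,667.52 = $8,505.24
Monthly escrow = $8,505.24 ÷ 12 = $708.77
Cushion = 1 × $708.77 = $708.77
Excess over cushion: $1,231.09 − $708.77 = $522.32

$522.32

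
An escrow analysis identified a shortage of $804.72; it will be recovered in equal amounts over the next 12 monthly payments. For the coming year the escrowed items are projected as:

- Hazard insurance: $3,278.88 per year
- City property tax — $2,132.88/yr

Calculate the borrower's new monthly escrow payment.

Hazard insurance: $3,278.88 per year
City property tax: $2,132.88 per year
Total annual escrow = $3,278.88 + $2,132.88 = $5,411.76
Monthly escrow = $5,411.76 ÷ 12 = $450.98
Shortage per month = $804.72 ÷ 12 = $67.06
Adjusted monthly = $450.98 + $67.06 = $518.04

$518.04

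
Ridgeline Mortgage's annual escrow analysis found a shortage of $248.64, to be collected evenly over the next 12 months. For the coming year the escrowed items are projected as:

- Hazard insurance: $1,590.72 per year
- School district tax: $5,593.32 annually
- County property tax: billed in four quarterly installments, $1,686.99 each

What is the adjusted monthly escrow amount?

Hazard insurance: $1,590.72
School district tax: $5,593.32
County property tax: $1,686.99 × 4 = $6,747.96
Annual escrow total = $13,932.00
Monthly = $13,932.00 ÷ 12 = $1,161.00
Shortage spread = $248.64 / 12 = $20.72/mo
New monthly escrow = $1,161.00 + $20.72 = $1,181.72

$1,181.72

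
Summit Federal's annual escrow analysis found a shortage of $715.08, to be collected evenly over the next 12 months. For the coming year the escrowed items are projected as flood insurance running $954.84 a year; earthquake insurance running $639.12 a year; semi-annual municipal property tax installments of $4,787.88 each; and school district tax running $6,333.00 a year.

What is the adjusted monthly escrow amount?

$1,518.15

Flood insurance: $954.84 annually
Earthquake insurance: $639.12 annually
Municipal property tax: $4,787.88 × 2 = $9,575.76 annually
School district tax: $6,333.00 annually
Total annual escrow = $954.84 + $639.12 + $9,575.76 + $6,333.00 = $17,502.72
Base monthly escrow = $17,502.72 ÷ 12 = $1,458.56
Shortage spread = $715.08 ÷ 12 = $59.59/mo
Adjusted monthly = $1,458.56 + $59.59 = $1,518.15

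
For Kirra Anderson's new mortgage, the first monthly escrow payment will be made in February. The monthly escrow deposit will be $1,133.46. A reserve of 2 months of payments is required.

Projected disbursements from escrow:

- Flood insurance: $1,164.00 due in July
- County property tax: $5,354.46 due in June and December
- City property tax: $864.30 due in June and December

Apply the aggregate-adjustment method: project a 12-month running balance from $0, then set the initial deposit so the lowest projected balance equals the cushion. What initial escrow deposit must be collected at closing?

Cushion = 2 × $1,133.46 = $2,266.92
Trial balance (start $0, +$1,133.46 each month, − disbursements):
  Feb: +$1,133.46 → $1,133.46
  Mar: +$1,133.46 → $2,266.92
  Apr: +$1,133.46 → $3,400.38
  May: +$1,133.46 → $4,533.84
  Jun: +$1,133.46 − $6,218.76 → -$551.46
  Jul: +$1,133.46 − $1,164.00 → -$582.00
  Aug: +$1,133.46 → $551.46
  Sep: +$1,133.46 → $1,684.92
  Oct: +$1,133.46 → $2,818.38
  Nov: +$1,133.46 → $3,951.84
  Dec: +$1,133.46 − $6,218.76 → -$1,133.46
  Jan: +$1,133.46 → $0.00
Lowest trial balance = -$1,133.46 (Dec)
Initial deposit = cushion − low point = $2,266.92 − (-$1,133.46) = $3,400.38

$3,400.38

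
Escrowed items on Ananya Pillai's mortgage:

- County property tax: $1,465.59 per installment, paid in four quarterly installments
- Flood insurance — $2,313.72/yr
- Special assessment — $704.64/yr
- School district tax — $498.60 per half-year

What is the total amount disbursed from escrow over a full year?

$9,877.92

County property tax — $1,465.59 × 4 = $5,862.36 per year
Flood insurance — $2,313.72 per year
Special assessment — $704.64 per year
School district tax — $498.60 × 2 = $997.20 per year
Combined annual = $5,862.36 + $2,313.72 + $704.64 + $997.20 = $9,877.92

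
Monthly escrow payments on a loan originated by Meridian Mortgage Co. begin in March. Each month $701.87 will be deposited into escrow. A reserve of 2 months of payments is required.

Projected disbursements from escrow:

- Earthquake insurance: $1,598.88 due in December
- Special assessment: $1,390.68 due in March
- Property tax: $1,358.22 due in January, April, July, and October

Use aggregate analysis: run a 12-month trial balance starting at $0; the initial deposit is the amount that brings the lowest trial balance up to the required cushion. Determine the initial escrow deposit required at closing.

$2,748.90

Cushion = 2 × $701.87 = $1,403.74
Trial balance (start $0, +$701.87 each month, − disbursements):
  Mar: +$701.87 − $1,390.68 → -$688.81
  Apr: +$701.87 − $1,358.22 → -$1,345.16
  May: +$701.87 → -$643.29
  Jun: +$701.87 → $58.58
  Jul: +$701.87 − $1,358.22 → -$597.77
  Aug: +$701.87 → $104.10
  Sep: +$701.87 → $805.97
  Oct: +$701.87 − $1,358.22 → $149.62
  Nov: +$701.87 → $851.49
  Dec: +$701.87 − $1,598.88 → -$45.52
  Jan: +$701.87 − $1,358.22 → -$701.87
  Feb: +$701.87 → $0.00
Lowest trial balance = -$1,345.16 (Apr)
Initial deposit = cushion − low point = $1,403.74 − (-$1,345.16) = $2,748.90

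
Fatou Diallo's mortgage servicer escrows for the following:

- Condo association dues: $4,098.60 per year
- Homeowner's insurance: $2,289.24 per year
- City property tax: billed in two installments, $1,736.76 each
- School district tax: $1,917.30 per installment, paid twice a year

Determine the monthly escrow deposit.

$1,141.33

Condo association dues: $4,098.60/yr
Homeowner's insurance: $2,289.24/yr
City property tax: $1,736.76 × 2 = $3,473.52/yr
School district tax: $1,917.30 × 2 = $3,834.60/yr
Annual escrow total = $4,098.60 + $2,289.24 + $3,473.52 + $3,834.60 = $13,695.96
Monthly = $13,695.96 / 12 = $1,141.33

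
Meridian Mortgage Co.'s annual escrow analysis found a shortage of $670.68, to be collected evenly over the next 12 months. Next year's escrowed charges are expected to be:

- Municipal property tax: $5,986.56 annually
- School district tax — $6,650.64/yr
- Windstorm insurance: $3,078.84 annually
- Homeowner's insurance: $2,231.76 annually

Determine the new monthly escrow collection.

Municipal property tax = $5,986.56/yr
School district tax = $6,650.64/yr
Windstorm insurance = $3,078.84/yr
Homeowner's insurance = $2,231.76/yr
Yearly total = $17,947.80
Monthly = $17,947.80 / 12 = $1,495.65
Monthly shortage recovery: $670.68 ÷ 12 = $55.89
Adjusted monthly = $1,495.65 + $55.89 = $1,551.54

$1,551.54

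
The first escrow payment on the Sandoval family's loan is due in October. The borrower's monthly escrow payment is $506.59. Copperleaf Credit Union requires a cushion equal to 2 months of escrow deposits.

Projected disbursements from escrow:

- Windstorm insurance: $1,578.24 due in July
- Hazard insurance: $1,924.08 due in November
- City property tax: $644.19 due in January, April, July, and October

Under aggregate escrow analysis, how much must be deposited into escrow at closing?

$2,568.27

Cushion = 2 × $506.59 = $1,013.18
Trial balance (start $0, +$506.59 each month, − disbursements):
  Oct: +$506.59 − $644.19 → -$137.60
  Nov: +$506.59 − $1,924.08 → -$1,555.09
  Dec: +$506.59 → -$1,048.50
  Jan: +$506.59 − $644.19 → -$1,186.10
  Feb: +$506.59 → -$679.51
  Mar: +$506.59 → -$172.92
  Apr: +$506.59 − $644.19 → -$310.52
  May: +$506.59 → $196.07
  Jun: +$506.59 → $702.66
  Jul: +$506.59 − $2,222.43 → -$1,013.18
  Aug: +$506.59 → -$506.59
  Sep: +$506.59 → $0.00
Lowest trial balance = -$1,555.09 (Nov)
Initial deposit = cushion − low point = $1,013.18 − (-$1,555.09) = $2,568.27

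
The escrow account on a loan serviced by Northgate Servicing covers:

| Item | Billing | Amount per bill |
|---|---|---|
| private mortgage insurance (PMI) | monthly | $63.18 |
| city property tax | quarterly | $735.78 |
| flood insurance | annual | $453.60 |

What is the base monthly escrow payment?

$346.24

Private mortgage insurance (PMI) = $63.18 × 12 = $758.16
City property tax = $735.78 × 4 = $2,943.12
Flood insurance = $453.60
Combined annual = $758.16 + $2,943.12 + $453.60 = $4,154.88
Per month = $4,154.88 ÷ 12 = $346.24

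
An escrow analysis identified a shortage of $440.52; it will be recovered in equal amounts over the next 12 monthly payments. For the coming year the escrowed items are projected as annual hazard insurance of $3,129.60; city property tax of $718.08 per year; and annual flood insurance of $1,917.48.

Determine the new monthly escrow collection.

$517.14

Hazard insurance: $3,129.60 annually
City property tax: $718.08 annually
Flood insurance: $1,917.48 annually
Combined annual = $5,765.16
Per month = $5,765.16 ÷ 12 = $480.43
Shortage per month = $440.52 / 12 = $36.71
Adjusted monthly = $480.43 + $36.71 = $517.14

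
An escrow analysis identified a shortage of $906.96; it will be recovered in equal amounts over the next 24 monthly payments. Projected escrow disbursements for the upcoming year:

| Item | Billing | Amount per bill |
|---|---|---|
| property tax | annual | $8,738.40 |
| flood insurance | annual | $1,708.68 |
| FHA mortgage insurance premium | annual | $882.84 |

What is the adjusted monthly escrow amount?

$981.95

Property tax — $8,738.40 per year
Flood insurance — $1,708.68 per year
FHA mortgage insurance premium — $882.84 per year
Combined annual = $8,738.40 + $1,708.68 + $882.84 = $11,329.92
Monthly escrow = $11,329.92 ÷ 12 = $944.16
Shortage per month = $906.96 / 24 = $37.79
New monthly escrow = $944.16 + $37.79 = $981.95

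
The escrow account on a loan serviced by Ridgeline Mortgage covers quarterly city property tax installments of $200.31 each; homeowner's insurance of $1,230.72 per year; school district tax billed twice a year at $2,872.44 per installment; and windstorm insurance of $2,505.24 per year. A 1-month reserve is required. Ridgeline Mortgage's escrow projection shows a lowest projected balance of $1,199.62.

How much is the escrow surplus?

$342.78

City property tax: $200.31 × 4 = $801.24 per year
Homeowner's insurance: $1,230.72 per year
School district tax: $2,872.44 × 2 = $5,744.88 per year
Windstorm insurance: $2,505.24 per year
Total per year = $10,282.08
Monthly escrow = $10,282.08 / 12 = $856.84
Required reserve = 1 × $856.84 = $856.84
Surplus = $1,199.62 − $856.84 = $342.78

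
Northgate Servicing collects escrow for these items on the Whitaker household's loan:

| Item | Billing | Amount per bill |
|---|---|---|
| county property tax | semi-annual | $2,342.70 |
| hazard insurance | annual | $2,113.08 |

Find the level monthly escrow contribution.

$566.54

County property tax = $2,342.70 × 2 = $4,685.40
Hazard insurance = $2,113.08
Total annual escrow = $6,798.48
Per month = $6,798.48 ÷ 12 = $566.54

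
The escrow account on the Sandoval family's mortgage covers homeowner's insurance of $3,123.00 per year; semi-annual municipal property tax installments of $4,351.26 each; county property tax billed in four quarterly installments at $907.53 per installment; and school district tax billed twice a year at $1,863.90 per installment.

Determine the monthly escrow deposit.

Homeowner's insurance — $3,123.00 per year
Municipal property tax — $4,351.26 × 2 = $8,702.52 per year
County property tax — $907.53 × 4 = $3,630.12 per year
School district tax — $1,863.90 × 2 = $3,727.80 per year
Total annual escrow = $3,123.00 + $8,702.52 + $3,630.12 + $3,727.80 = $19,183.44
Per month = $19,183.44 ÷ 12 = $1,598.62

$1,598.62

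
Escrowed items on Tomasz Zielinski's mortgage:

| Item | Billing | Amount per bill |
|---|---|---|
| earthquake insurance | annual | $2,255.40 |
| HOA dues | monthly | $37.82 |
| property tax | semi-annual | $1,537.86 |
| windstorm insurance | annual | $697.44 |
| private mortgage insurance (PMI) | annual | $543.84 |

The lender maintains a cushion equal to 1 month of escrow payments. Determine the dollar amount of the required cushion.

Earthquake insurance = $2,255.40 per year
HOA dues = $37.82 × 12 = $453.84 per year
Property tax = $1,537.86 × 2 = $3,075.72 per year
Windstorm insurance = $697.44 per year
Private mortgage insurance (PMI) = $543.84 per year
Yearly total = $2,255.40 + $453.84 + $3,075.72 + $697.44 + $543.84 = $7,026.24
Per month = $7,026.24 / 12 = $585.52
Reserve = 1 × $585.52 = $585.52

$585.52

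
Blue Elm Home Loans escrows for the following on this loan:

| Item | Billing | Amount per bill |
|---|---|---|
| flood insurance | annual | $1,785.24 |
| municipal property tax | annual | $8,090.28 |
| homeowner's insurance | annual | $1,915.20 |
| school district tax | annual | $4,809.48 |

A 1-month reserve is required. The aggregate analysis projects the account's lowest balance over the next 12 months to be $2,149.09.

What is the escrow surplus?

$765.74

Flood insurance = $1,785.24
Municipal property tax = $8,090.28
Homeowner's insurance = $1,915.20
School district tax = $4,809.48
Combined annual = $16,600.20
Monthly = $16,600.20 ÷ 12 = $1,383.35
Required cushion = 1 × $1,383.35 = $1,383.35
Excess over cushion: $2,149.09 − $1,383.35 = $765.74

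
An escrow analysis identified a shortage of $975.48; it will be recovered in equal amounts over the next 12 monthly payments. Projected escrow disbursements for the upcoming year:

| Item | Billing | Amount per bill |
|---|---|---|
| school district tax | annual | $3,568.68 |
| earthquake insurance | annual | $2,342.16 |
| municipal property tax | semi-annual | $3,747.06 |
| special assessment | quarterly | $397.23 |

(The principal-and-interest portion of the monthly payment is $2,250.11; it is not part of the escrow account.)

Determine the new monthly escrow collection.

School district tax: $3,568.68 annually
Earthquake insurance: $2,342.16 annually
Municipal property tax: $3,747.06 × 2 = $7,494.12 annually
Special assessment: $397.23 × 4 = $1,588.92 annually
Yearly total = $14,993.88
Base monthly escrow = $14,993.88 / 12 = $1,249.49
Monthly shortage recovery: $975.48 ÷ 12 = $81.29
Adjusted monthly = $1,249.49 + $81.29 = $1,330.78

$1,330.78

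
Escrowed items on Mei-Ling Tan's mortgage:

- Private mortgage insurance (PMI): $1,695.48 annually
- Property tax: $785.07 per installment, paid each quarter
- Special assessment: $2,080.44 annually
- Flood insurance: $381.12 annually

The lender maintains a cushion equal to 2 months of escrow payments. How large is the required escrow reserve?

Private mortgage insurance (PMI): $1,695.48/yr
Property tax: $785.07 × 4 = $3,140.28/yr
Special assessment: $2,080.44/yr
Flood insurance: $381.12/yr
Combined annual = $1,695.48 + $3,140.28 + $2,080.44 + $381.12 = $7,297.32
Monthly = $7,297.32 ÷ 12 = $608.11
Reserve = 2 × $608.11 = $1,216.22

$1,216.22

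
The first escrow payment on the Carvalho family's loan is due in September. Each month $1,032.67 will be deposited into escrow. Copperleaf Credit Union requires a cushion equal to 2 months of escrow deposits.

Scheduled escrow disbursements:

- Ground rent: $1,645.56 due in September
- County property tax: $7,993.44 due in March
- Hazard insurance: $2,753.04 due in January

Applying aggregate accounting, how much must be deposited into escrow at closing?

$7,228.69

Cushion = 2 × $1,032.67 = $2,065.34
Trial balance (start $0, +$1,032.67 each month, − disbursements):
  Sep: +$1,032.67 − $1,645.56 → -$612.89
  Oct: +$1,032.67 → $419.78
  Nov: +$1,032.67 → $1,452.45
  Dec: +$1,032.67 → $2,485.12
  Jan: +$1,032.67 − $2,753.04 → $764.75
  Feb: +$1,032.67 → $1,797.42
  Mar: +$1,032.67 − $7,993.44 → -$5,163.35
  Apr: +$1,032.67 → -$4,130.68
  May: +$1,032.67 → -$3,098.01
  Jun: +$1,032.67 → -$2,065.34
  Jul: +$1,032.67 → -$1,032.67
  Aug: +$1,032.67 → $0.00
Lowest trial balance = -$5,163.35 (Mar)
Initial deposit = cushion − low point = $2,065.34 − (-$5,163.35) = $7,228.69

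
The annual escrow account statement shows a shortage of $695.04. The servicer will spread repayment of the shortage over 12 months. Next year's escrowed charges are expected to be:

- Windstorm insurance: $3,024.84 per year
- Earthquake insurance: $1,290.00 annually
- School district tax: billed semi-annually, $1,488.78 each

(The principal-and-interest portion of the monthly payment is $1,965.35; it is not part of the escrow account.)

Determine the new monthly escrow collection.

$665.62

Windstorm insurance — $3,024.84/yr
Earthquake insurance — $1,290.00/yr
School district tax — $1,488.78 × 2 = $2,977.56/yr
Combined annual = $7,292.40
Base monthly escrow = $7,292.40 / 12 = $607.70
Shortage spread = $695.04 ÷ 12 = $57.92/mo
Adjusted monthly = $607.70 + $57.92 = $665.62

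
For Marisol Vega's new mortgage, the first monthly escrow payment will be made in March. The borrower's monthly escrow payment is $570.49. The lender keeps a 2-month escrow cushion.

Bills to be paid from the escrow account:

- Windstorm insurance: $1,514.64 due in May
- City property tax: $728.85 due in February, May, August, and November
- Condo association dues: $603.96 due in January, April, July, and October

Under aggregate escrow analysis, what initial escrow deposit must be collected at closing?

$2,276.96

Cushion = 2 × $570.49 = $1,140.98
Trial balance (start $0, +$570.49 each month, − disbursements):
  Mar: +$570.49 → $570.49
  Apr: +$570.49 − $603.96 → $537.02
  May: +$570.49 − $2,243.49 → -$1,135.98
  Jun: +$570.49 → -$565.49
  Jul: +$570.49 − $603.96 → -$598.96
  Aug: +$570.49 − $728.85 → -$757.32
  Sep: +$570.49 → -$186.83
  Oct: +$570.49 − $603.96 → -$220.30
  Nov: +$570.49 − $728.85 → -$378.66
  Dec: +$570.49 → $191.83
  Jan: +$570.49 − $603.96 → $158.36
  Feb: +$570.49 − $728.85 → $0.00
Lowest trial balance = -$1,135.98 (May)
Initial deposit = cushion − low point = $1,140.98 − (-$1,135.98) = $2,276.96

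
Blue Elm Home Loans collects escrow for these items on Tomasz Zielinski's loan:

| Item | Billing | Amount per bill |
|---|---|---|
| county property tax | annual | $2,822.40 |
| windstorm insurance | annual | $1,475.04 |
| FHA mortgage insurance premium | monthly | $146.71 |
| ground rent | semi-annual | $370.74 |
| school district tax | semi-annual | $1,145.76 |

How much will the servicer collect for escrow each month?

County property tax = $2,822.40
Windstorm insurance = $1,475.04
FHA mortgage insurance premium = $146.71 × 12 = $1,760.52
Ground rent = $370.74 × 2 = $741.48
School district tax = $1,145.76 × 2 = $2,291.52
Total per year = $2,822.40 + $1,475.04 + $1,760.52 + $741.48 + $2,291.52 = $9,090.96
Monthly = $9,090.96 / 12 = $757.58

$757.58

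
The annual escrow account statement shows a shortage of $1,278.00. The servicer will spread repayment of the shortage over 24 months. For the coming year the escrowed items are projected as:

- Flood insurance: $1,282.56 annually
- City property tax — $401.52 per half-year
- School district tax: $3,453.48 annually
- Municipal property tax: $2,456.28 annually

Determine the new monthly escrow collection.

$719.53

Flood insurance — $1,282.56/yr
City property tax — $401.52 × 2 = $803.04/yr
School district tax — $3,453.48/yr
Municipal property tax — $2,456.28/yr
Annual escrow total = $1,282.56 + $803.04 + $3,453.48 + $2,456.28 = $7,995.36
Monthly escrow = $7,995.36 / 12 = $666.28
Shortage per month = $1,278.00 ÷ 24 = $53.25
Adjusted monthly = $666.28 + $53.25 = $719.53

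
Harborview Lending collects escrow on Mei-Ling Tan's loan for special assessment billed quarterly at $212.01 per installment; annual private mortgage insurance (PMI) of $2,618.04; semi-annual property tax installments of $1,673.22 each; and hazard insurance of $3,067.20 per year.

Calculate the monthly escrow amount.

$823.31

Special assessment: $212.01 × 4 = $848.04 annually
Private mortgage insurance (PMI): $2,618.04 annually
Property tax: $1,673.22 × 2 = $3,346.44 annually
Hazard insurance: $3,067.20 annually
Yearly total = $848.04 + $2,618.04 + $3,346.44 + $3,067.20 = $9,879.72
Monthly = $9,879.72 / 12 = $823.31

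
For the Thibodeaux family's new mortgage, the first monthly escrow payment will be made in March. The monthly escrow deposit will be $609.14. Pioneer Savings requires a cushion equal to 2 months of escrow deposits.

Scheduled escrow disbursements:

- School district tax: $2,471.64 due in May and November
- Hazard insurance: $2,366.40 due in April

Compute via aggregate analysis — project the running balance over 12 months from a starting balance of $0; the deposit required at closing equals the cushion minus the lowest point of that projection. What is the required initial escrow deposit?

Cushion = 2 × $609.14 = $1,218.28
Trial balance (start $0, +$609.14 each month, − disbursements):
  Mar: +$609.14 → $609.14
  Apr: +$609.14 − $2,366.40 → -$1,148.12
  May: +$609.14 − $2,471.64 → -$3,010.62
  Jun: +$609.14 → -$2,401.48
  Jul: +$609.14 → -$1,792.34
  Aug: +$609.14 → -$1,183.20
  Sep: +$609.14 → -$574.06
  Oct: +$609.14 → $35.08
  Nov: +$609.14 − $2,471.64 → -$1,827.42
  Dec: +$609.14 → -$1,218.28
  Jan: +$609.14 → -$609.14
  Feb: +$609.14 → $0.00
Lowest trial balance = -$3,010.62 (May)
Initial deposit = cushion − low point = $1,218.28 − (-$3,010.62) = $4,228.90

$4,228.90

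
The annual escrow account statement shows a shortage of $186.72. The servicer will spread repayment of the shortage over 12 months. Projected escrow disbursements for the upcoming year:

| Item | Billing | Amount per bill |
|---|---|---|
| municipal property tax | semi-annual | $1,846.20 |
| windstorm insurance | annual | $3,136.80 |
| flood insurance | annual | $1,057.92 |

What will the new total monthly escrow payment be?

$672.82

Municipal property tax = $1,846.20 × 2 = $3,692.40 per year
Windstorm insurance = $3,136.80 per year
Flood insurance = $1,057.92 per year
Total per year = $3,692.40 + $3,136.80 + $1,057.92 = $7,887.12
Base monthly escrow = $7,887.12 / 12 = $657.26
Shortage spread = $186.72 ÷ 12 = $15.56/mo
New monthly escrow = $657.26 + $15.56 = $672.82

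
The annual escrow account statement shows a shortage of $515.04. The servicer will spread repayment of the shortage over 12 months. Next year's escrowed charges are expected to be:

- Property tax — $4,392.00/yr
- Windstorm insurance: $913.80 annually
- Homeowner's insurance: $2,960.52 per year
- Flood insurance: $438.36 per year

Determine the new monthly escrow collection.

Property tax — $4,392.00 per year
Windstorm insurance — $913.80 per year
Homeowner's insurance — $2,960.52 per year
Flood insurance — $438.36 per year
Combined annual = $8,704.68
Base monthly escrow = $8,704.68 ÷ 12 = $725.39
Monthly shortage recovery: $515.04 ÷ 12 = $42.92
New monthly escrow = $725.39 + $42.92 = $768.31

$768.31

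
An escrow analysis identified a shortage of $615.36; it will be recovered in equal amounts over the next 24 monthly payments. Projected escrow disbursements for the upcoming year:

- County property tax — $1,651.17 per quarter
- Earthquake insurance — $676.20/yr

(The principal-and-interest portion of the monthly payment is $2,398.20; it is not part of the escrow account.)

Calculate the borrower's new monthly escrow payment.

County property tax: $1,651.17 × 4 = $6,604.68 annually
Earthquake insurance: $676.20 annually
Yearly total = $6,604.68 + $676.20 = $7,280.88
Per month = $7,280.88 / 12 = $606.74
Shortage spread = $615.36 ÷ 24 = $25.64/mo
New monthly escrow = $606.74 + $25.64 = $632.38

$632.38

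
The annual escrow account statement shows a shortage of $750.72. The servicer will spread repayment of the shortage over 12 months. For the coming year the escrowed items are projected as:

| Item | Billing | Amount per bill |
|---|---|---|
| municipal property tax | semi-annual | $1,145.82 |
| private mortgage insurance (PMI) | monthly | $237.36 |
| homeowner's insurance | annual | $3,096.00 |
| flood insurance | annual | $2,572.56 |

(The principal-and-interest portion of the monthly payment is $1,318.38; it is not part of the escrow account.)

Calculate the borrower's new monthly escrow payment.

Municipal property tax: $1,145.82 × 2 = $2,291.64/yr
Private mortgage insurance (PMI): $237.36 × 12 = $2,848.32/yr
Homeowner's insurance: $3,096.00/yr
Flood insurance: $2,572.56/yr
Yearly total = $2,291.64 + $2,848.32 + $3,096.00 + $2,572.56 = $10,808.52
Per month = $10,808.52 / 12 = $900.71
Shortage per month = $750.72 ÷ 12 = $62.56
New monthly escrow = $900.71 + $62.56 = $963.27

$963.27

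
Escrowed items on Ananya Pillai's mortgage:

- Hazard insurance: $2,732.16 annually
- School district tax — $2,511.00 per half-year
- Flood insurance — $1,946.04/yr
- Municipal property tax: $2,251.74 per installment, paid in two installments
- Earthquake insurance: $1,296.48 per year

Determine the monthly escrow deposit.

Hazard insurance = $2,732.16 annually
School district tax = $2,511.00 × 2 = $5,022.00 annually
Flood insurance = $1,946.04 annually
Municipal property tax = $2,251.74 × 2 = $4,503.48 annually
Earthquake insurance = $1,296.48 annually
Annual escrow total = $2,732.16 + $5,022.00 + $1,946.04 + $4,503.48 + $1,296.48 = $15,500.16
Per month = $15,500.16 / 12 = $1,291.68

$1,291.68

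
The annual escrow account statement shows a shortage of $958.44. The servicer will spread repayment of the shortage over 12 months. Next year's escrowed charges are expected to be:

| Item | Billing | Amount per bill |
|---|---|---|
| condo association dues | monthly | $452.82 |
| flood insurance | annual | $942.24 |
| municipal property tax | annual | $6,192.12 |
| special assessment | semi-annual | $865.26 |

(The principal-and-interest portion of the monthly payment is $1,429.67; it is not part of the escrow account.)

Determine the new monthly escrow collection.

$1,271.43

Condo association dues = $452.82 × 12 = $5,433.84/yr
Flood insurance = $942.24/yr
Municipal property tax = $6,192.12/yr
Special assessment = $865.26 × 2 = $1,730.52/yr
Total annual escrow = $5,433.84 + $942.24 + $6,192.12 + $1,730.52 = $14,298.72
Monthly escrow = $14,298.72 / 12 = $1,191.56
Shortage spread = $958.44 / 12 = $79.87/mo
New monthly escrow = $1,191.56 + $79.87 = $1,271.43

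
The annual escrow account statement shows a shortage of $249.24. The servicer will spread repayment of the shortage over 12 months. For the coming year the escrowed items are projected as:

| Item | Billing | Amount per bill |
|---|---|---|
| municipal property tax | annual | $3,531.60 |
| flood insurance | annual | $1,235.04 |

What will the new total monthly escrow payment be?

$417.99

Municipal property tax: $3,531.60 annually
Flood insurance: $1,235.04 annually
Combined annual = $3,531.60 + $1,235.04 = $4,766.64
Base monthly escrow = $4,766.64 ÷ 12 = $397.22
Shortage per month = $249.24 ÷ 12 = $20.77
Adjusted monthly = $397.22 + $20.77 = $417.99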